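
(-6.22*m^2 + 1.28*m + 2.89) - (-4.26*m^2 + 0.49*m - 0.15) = -1.96*m^2 + 0.79*m + 3.04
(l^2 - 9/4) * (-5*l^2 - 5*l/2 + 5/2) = -5*l^4 - 5*l^3/2 + 55*l^2/4 + 45*l/8 - 45/8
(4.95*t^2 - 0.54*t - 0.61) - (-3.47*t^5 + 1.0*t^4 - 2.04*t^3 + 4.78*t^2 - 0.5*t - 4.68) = 3.47*t^5 - 1.0*t^4 + 2.04*t^3 + 0.17*t^2 - 0.04*t + 4.07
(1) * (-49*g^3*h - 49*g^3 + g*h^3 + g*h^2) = -49*g^3*h - 49*g^3 + g*h^3 + g*h^2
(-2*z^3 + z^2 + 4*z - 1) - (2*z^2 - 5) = -2*z^3 - z^2 + 4*z + 4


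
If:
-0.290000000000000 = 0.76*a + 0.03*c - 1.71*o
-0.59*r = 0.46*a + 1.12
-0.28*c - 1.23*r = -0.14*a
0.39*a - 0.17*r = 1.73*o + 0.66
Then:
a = -2.42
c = -1.15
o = -0.93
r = -0.01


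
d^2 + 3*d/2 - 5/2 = (d - 1)*(d + 5/2)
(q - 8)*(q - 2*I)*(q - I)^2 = q^4 - 8*q^3 - 4*I*q^3 - 5*q^2 + 32*I*q^2 + 40*q + 2*I*q - 16*I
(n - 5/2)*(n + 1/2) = n^2 - 2*n - 5/4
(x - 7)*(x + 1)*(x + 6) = x^3 - 43*x - 42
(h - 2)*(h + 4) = h^2 + 2*h - 8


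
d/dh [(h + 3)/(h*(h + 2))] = (-h^2 - 6*h - 6)/(h^2*(h^2 + 4*h + 4))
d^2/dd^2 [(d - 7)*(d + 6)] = 2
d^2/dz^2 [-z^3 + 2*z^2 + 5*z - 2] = 4 - 6*z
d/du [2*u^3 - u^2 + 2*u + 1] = 6*u^2 - 2*u + 2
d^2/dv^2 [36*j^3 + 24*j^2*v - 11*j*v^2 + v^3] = -22*j + 6*v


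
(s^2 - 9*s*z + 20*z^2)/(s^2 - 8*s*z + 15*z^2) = (-s + 4*z)/(-s + 3*z)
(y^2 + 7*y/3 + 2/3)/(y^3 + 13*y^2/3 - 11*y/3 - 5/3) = (y + 2)/(y^2 + 4*y - 5)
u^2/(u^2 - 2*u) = u/(u - 2)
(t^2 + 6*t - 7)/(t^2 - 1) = (t + 7)/(t + 1)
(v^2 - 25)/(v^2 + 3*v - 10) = (v - 5)/(v - 2)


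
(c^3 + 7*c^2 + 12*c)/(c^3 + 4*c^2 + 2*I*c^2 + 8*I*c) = (c + 3)/(c + 2*I)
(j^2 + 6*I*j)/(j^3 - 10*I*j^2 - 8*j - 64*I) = j*(j + 6*I)/(j^3 - 10*I*j^2 - 8*j - 64*I)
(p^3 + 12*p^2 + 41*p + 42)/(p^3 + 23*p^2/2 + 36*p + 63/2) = 2*(p + 2)/(2*p + 3)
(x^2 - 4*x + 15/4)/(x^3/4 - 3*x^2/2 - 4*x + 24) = (4*x^2 - 16*x + 15)/(x^3 - 6*x^2 - 16*x + 96)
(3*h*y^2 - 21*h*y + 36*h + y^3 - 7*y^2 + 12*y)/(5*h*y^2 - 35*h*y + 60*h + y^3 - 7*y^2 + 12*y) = (3*h + y)/(5*h + y)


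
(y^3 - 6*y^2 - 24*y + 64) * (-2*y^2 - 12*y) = -2*y^5 + 120*y^3 + 160*y^2 - 768*y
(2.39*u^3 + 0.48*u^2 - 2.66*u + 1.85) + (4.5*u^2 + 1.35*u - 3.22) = 2.39*u^3 + 4.98*u^2 - 1.31*u - 1.37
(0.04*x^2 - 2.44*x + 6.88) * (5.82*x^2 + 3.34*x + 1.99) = 0.2328*x^4 - 14.0672*x^3 + 31.9716*x^2 + 18.1236*x + 13.6912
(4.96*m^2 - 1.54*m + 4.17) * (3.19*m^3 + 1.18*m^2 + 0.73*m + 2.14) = 15.8224*m^5 + 0.940199999999999*m^4 + 15.1059*m^3 + 14.4108*m^2 - 0.251500000000001*m + 8.9238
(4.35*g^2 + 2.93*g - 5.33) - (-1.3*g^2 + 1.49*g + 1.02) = 5.65*g^2 + 1.44*g - 6.35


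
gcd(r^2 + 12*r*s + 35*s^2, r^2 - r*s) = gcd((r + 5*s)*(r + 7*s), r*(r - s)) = 1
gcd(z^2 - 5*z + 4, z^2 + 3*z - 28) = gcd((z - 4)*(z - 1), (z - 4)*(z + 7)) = z - 4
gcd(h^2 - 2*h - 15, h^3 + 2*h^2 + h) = 1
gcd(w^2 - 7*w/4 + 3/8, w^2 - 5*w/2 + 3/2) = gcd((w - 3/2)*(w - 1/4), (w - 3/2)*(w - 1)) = w - 3/2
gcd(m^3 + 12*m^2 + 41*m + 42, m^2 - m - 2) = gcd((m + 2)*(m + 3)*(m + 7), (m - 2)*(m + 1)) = 1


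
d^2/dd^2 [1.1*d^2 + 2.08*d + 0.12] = 2.20000000000000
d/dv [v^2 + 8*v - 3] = 2*v + 8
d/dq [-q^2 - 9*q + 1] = -2*q - 9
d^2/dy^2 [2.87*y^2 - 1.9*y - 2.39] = 5.74000000000000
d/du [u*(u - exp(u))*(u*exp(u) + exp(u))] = (u*(1 - exp(u))*(u + 1) + u*(u + 2)*(u - exp(u)) + (u + 1)*(u - exp(u)))*exp(u)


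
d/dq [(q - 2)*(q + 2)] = 2*q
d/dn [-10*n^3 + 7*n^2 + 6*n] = -30*n^2 + 14*n + 6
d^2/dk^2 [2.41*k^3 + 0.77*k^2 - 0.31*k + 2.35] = 14.46*k + 1.54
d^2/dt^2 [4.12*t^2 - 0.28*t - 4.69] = 8.24000000000000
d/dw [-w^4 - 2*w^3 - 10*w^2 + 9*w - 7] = -4*w^3 - 6*w^2 - 20*w + 9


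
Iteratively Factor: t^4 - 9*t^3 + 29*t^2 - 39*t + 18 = (t - 3)*(t^3 - 6*t^2 + 11*t - 6) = (t - 3)^2*(t^2 - 3*t + 2) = (t - 3)^2*(t - 1)*(t - 2)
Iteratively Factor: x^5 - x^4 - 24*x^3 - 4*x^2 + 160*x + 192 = (x - 4)*(x^4 + 3*x^3 - 12*x^2 - 52*x - 48) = (x - 4)*(x + 2)*(x^3 + x^2 - 14*x - 24) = (x - 4)*(x + 2)^2*(x^2 - x - 12) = (x - 4)^2*(x + 2)^2*(x + 3)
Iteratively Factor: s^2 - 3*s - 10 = (s + 2)*(s - 5)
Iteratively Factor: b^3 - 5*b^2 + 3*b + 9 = (b - 3)*(b^2 - 2*b - 3) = (b - 3)*(b + 1)*(b - 3)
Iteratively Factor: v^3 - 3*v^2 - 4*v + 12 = (v - 3)*(v^2 - 4) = (v - 3)*(v - 2)*(v + 2)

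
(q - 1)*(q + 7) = q^2 + 6*q - 7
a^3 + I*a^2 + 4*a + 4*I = (a - 2*I)*(a + I)*(a + 2*I)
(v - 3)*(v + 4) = v^2 + v - 12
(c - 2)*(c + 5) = c^2 + 3*c - 10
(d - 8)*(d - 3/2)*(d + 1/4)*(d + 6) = d^4 - 13*d^3/4 - 367*d^2/8 + 243*d/4 + 18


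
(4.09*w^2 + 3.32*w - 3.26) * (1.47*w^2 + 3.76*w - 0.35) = 6.0123*w^4 + 20.2588*w^3 + 6.2595*w^2 - 13.4196*w + 1.141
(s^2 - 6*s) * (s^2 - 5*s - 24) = s^4 - 11*s^3 + 6*s^2 + 144*s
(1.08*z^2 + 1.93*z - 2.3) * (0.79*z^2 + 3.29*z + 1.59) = 0.8532*z^4 + 5.0779*z^3 + 6.2499*z^2 - 4.4983*z - 3.657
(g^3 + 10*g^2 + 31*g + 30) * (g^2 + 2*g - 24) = g^5 + 12*g^4 + 27*g^3 - 148*g^2 - 684*g - 720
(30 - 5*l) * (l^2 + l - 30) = -5*l^3 + 25*l^2 + 180*l - 900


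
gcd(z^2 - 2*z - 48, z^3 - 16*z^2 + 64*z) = z - 8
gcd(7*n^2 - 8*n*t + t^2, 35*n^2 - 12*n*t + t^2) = -7*n + t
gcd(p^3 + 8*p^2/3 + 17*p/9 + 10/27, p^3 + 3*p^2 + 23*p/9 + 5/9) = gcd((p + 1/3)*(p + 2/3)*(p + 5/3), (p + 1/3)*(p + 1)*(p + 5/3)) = p^2 + 2*p + 5/9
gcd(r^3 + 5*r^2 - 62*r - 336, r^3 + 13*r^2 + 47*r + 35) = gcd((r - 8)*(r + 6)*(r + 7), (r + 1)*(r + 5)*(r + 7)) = r + 7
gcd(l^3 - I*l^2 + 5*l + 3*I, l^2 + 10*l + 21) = 1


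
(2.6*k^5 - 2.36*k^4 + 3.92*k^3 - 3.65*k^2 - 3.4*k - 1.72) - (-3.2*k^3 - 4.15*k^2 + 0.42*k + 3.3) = 2.6*k^5 - 2.36*k^4 + 7.12*k^3 + 0.5*k^2 - 3.82*k - 5.02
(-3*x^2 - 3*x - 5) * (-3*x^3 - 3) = 9*x^5 + 9*x^4 + 15*x^3 + 9*x^2 + 9*x + 15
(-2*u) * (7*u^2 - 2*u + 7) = -14*u^3 + 4*u^2 - 14*u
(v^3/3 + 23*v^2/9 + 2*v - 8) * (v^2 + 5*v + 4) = v^5/3 + 38*v^4/9 + 145*v^3/9 + 110*v^2/9 - 32*v - 32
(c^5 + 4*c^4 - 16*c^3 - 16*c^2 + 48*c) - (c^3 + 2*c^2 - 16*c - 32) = c^5 + 4*c^4 - 17*c^3 - 18*c^2 + 64*c + 32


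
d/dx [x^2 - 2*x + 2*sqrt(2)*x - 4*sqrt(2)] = 2*x - 2 + 2*sqrt(2)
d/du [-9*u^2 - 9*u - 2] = -18*u - 9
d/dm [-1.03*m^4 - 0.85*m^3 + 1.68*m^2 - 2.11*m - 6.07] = -4.12*m^3 - 2.55*m^2 + 3.36*m - 2.11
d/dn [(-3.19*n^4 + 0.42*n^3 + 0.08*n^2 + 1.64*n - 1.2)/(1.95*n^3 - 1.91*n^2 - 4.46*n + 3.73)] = (-6.2205*n^6 + 12.1858*n^5 + 41.724*n^4 - 57.7372*n^3 + 14.4954*n^2 - 3.9872*n + 0.7652)/(3.8025*n^6 - 7.449*n^5 - 13.7459*n^4 + 31.5842*n^3 + 5.643*n^2 - 33.2716*n + 13.9129)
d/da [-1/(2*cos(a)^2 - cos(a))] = (sin(a)/cos(a)^2 - 4*tan(a))/(2*cos(a) - 1)^2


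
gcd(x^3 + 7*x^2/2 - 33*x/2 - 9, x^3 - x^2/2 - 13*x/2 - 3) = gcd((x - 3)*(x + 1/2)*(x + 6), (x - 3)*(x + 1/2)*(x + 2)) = x^2 - 5*x/2 - 3/2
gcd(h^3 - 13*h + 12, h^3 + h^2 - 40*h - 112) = h + 4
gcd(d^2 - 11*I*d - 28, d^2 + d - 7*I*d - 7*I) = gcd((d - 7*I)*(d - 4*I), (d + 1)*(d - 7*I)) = d - 7*I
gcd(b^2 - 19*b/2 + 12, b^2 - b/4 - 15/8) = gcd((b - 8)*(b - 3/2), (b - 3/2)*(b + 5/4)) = b - 3/2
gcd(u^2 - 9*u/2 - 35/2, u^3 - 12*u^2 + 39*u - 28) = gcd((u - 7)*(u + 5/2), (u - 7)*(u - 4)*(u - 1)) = u - 7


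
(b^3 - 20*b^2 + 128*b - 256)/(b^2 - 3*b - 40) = (b^2 - 12*b + 32)/(b + 5)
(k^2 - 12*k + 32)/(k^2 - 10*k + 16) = (k - 4)/(k - 2)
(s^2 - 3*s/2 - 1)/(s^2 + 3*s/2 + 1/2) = (s - 2)/(s + 1)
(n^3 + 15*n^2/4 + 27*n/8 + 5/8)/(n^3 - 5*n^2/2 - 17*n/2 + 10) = (4*n^2 + 5*n + 1)/(4*(n^2 - 5*n + 4))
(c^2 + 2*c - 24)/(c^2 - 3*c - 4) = (c + 6)/(c + 1)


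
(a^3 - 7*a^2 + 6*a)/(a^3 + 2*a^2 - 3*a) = (a - 6)/(a + 3)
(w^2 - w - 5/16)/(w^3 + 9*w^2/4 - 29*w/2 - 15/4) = (w - 5/4)/(w^2 + 2*w - 15)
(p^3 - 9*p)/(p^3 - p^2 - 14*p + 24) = p*(p + 3)/(p^2 + 2*p - 8)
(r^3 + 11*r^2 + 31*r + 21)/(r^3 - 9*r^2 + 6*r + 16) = (r^2 + 10*r + 21)/(r^2 - 10*r + 16)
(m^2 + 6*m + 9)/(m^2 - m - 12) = (m + 3)/(m - 4)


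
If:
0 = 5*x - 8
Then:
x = 8/5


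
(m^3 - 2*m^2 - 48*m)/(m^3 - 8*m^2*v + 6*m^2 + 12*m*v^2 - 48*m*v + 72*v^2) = m*(m - 8)/(m^2 - 8*m*v + 12*v^2)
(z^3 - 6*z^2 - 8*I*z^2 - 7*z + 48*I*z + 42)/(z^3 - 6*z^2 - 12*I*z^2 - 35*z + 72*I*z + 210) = (z - I)/(z - 5*I)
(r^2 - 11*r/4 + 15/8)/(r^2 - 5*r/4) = (r - 3/2)/r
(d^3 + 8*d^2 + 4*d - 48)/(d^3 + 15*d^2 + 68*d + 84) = (d^2 + 2*d - 8)/(d^2 + 9*d + 14)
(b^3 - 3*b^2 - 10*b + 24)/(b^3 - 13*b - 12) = (b - 2)/(b + 1)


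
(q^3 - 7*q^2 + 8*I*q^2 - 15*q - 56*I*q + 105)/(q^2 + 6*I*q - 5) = (q^2 + q*(-7 + 3*I) - 21*I)/(q + I)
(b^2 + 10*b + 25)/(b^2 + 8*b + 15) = (b + 5)/(b + 3)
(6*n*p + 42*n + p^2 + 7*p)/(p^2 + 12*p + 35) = (6*n + p)/(p + 5)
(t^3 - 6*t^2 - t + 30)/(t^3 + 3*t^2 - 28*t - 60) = (t - 3)/(t + 6)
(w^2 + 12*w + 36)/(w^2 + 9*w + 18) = (w + 6)/(w + 3)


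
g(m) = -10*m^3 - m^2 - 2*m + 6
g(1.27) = -18.64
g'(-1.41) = -58.82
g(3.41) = -408.97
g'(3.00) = -278.00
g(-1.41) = 34.86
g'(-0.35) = -4.98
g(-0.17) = 6.36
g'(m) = -30*m^2 - 2*m - 2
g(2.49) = -159.56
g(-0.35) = 7.01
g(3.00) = -279.00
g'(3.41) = -357.66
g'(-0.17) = -2.53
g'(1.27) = -52.93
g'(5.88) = -1050.99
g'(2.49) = -192.98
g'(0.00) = -2.00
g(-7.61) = 4370.42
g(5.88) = -2073.31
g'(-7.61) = -1724.14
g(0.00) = 6.00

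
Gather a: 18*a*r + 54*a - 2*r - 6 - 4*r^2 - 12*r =a*(18*r + 54) - 4*r^2 - 14*r - 6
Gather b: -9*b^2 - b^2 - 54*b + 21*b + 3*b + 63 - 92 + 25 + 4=-10*b^2 - 30*b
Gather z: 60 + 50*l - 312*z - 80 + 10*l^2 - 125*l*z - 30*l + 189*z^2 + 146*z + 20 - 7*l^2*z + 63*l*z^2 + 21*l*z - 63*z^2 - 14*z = 10*l^2 + 20*l + z^2*(63*l + 126) + z*(-7*l^2 - 104*l - 180)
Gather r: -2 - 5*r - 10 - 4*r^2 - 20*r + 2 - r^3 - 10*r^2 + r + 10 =-r^3 - 14*r^2 - 24*r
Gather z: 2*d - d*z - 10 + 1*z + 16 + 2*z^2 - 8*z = 2*d + 2*z^2 + z*(-d - 7) + 6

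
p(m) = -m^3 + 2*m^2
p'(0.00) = 0.00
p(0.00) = 0.00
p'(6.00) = -84.00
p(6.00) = -144.00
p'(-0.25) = -1.19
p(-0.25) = 0.14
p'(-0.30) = -1.47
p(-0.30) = 0.21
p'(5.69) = -74.37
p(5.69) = -119.47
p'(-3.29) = -45.63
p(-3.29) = 57.26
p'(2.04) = -4.32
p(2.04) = -0.17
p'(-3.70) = -55.87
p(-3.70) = 78.03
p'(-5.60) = -116.48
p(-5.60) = 238.34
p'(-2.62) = -31.07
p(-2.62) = 31.71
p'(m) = -3*m^2 + 4*m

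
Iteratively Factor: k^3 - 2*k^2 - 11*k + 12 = (k - 1)*(k^2 - k - 12) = (k - 1)*(k + 3)*(k - 4)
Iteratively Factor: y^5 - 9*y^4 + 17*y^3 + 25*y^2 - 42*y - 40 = (y - 2)*(y^4 - 7*y^3 + 3*y^2 + 31*y + 20) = (y - 5)*(y - 2)*(y^3 - 2*y^2 - 7*y - 4) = (y - 5)*(y - 4)*(y - 2)*(y^2 + 2*y + 1) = (y - 5)*(y - 4)*(y - 2)*(y + 1)*(y + 1)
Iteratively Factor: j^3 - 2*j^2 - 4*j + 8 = (j + 2)*(j^2 - 4*j + 4) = (j - 2)*(j + 2)*(j - 2)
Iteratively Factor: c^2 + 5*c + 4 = (c + 1)*(c + 4)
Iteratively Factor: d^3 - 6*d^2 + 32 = (d - 4)*(d^2 - 2*d - 8) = (d - 4)^2*(d + 2)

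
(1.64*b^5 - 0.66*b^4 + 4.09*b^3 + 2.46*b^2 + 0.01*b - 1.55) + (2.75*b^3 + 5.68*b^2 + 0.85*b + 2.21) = 1.64*b^5 - 0.66*b^4 + 6.84*b^3 + 8.14*b^2 + 0.86*b + 0.66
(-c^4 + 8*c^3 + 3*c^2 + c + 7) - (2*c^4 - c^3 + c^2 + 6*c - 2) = -3*c^4 + 9*c^3 + 2*c^2 - 5*c + 9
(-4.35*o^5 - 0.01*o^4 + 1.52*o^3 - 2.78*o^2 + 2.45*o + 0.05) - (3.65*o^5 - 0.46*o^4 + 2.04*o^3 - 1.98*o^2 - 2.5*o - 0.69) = -8.0*o^5 + 0.45*o^4 - 0.52*o^3 - 0.8*o^2 + 4.95*o + 0.74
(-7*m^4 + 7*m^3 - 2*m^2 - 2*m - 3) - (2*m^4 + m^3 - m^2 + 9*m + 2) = -9*m^4 + 6*m^3 - m^2 - 11*m - 5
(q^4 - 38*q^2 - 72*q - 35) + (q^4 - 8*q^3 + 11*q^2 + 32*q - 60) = 2*q^4 - 8*q^3 - 27*q^2 - 40*q - 95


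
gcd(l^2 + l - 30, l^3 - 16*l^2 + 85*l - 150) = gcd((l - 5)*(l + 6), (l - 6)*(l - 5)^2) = l - 5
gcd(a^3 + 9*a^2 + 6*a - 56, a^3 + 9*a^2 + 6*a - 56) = a^3 + 9*a^2 + 6*a - 56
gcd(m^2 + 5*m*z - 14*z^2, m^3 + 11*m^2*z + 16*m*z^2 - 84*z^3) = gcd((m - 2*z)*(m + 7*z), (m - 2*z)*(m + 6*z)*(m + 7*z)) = -m^2 - 5*m*z + 14*z^2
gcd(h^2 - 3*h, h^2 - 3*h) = h^2 - 3*h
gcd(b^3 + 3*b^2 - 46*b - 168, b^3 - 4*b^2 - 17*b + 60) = b + 4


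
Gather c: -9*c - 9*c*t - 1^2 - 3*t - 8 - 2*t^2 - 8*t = c*(-9*t - 9) - 2*t^2 - 11*t - 9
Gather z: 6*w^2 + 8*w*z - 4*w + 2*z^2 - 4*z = 6*w^2 - 4*w + 2*z^2 + z*(8*w - 4)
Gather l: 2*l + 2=2*l + 2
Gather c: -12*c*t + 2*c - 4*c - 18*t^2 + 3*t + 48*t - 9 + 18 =c*(-12*t - 2) - 18*t^2 + 51*t + 9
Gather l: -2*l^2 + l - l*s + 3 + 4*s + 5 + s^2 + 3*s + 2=-2*l^2 + l*(1 - s) + s^2 + 7*s + 10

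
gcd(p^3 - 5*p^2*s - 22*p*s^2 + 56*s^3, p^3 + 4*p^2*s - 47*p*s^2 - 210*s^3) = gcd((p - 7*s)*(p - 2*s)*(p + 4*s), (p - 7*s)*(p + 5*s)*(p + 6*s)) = p - 7*s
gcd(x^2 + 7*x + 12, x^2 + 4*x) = x + 4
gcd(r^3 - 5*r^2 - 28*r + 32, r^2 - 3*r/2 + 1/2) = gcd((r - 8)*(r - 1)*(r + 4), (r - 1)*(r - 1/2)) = r - 1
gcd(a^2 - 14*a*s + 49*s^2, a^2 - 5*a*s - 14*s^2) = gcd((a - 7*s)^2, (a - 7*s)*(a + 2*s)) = -a + 7*s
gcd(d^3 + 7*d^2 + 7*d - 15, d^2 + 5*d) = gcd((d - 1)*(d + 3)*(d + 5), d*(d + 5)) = d + 5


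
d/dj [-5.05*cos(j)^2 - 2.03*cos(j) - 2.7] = (10.1*cos(j) + 2.03)*sin(j)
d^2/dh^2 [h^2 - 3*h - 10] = 2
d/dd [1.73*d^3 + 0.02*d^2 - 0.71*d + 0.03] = 5.19*d^2 + 0.04*d - 0.71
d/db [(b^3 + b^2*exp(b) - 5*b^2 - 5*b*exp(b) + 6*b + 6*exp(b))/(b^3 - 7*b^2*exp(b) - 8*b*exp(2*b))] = (8*b^3*exp(b) - 48*b^2*exp(b) + 5*b^2 + 48*b*exp(b) - 12*b + 48*exp(b))/(b^2*(b^2 - 16*b*exp(b) + 64*exp(2*b)))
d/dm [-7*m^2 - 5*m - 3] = -14*m - 5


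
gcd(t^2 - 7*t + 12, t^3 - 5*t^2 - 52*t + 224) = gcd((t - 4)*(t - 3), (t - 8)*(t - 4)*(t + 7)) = t - 4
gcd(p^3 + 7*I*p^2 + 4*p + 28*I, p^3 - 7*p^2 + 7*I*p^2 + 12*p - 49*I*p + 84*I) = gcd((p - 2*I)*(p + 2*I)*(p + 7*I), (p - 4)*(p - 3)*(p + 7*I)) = p + 7*I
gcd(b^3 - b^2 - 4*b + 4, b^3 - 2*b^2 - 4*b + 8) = b^2 - 4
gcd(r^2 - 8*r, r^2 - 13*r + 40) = r - 8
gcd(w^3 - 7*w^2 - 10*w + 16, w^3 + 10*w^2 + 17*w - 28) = w - 1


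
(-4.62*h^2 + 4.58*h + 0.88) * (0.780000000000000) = -3.6036*h^2 + 3.5724*h + 0.6864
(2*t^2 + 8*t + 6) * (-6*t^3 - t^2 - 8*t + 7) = -12*t^5 - 50*t^4 - 60*t^3 - 56*t^2 + 8*t + 42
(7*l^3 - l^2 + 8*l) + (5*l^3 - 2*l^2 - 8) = 12*l^3 - 3*l^2 + 8*l - 8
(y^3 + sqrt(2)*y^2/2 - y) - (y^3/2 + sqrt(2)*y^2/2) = y^3/2 - y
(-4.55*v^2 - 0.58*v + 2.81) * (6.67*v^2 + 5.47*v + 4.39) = -30.3485*v^4 - 28.7571*v^3 - 4.4044*v^2 + 12.8245*v + 12.3359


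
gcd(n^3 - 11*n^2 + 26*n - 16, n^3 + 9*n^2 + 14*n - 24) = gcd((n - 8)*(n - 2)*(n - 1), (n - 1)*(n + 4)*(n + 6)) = n - 1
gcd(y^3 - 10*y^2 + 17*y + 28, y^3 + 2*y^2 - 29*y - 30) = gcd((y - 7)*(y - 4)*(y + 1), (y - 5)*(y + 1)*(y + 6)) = y + 1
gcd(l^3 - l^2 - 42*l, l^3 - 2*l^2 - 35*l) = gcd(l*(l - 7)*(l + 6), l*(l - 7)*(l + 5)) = l^2 - 7*l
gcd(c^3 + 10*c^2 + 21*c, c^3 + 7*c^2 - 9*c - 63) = c^2 + 10*c + 21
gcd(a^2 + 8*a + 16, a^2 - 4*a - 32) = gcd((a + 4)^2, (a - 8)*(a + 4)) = a + 4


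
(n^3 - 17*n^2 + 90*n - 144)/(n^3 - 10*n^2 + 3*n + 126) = (n^2 - 11*n + 24)/(n^2 - 4*n - 21)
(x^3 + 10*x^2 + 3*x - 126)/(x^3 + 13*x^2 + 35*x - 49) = (x^2 + 3*x - 18)/(x^2 + 6*x - 7)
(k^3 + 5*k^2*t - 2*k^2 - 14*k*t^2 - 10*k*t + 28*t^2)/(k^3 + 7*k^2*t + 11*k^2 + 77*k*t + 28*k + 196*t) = (k^2 - 2*k*t - 2*k + 4*t)/(k^2 + 11*k + 28)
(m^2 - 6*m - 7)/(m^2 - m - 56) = (-m^2 + 6*m + 7)/(-m^2 + m + 56)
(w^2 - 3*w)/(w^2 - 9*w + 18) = w/(w - 6)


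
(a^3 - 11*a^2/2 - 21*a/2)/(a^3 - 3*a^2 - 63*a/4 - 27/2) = 2*a*(a - 7)/(2*a^2 - 9*a - 18)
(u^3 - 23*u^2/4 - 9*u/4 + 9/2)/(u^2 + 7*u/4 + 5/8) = 2*(4*u^3 - 23*u^2 - 9*u + 18)/(8*u^2 + 14*u + 5)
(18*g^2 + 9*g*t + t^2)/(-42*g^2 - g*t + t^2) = (3*g + t)/(-7*g + t)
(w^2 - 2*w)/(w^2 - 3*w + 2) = w/(w - 1)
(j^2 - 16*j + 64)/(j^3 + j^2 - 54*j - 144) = (j - 8)/(j^2 + 9*j + 18)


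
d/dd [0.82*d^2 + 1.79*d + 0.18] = 1.64*d + 1.79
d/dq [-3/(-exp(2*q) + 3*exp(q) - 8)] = (9 - 6*exp(q))*exp(q)/(exp(2*q) - 3*exp(q) + 8)^2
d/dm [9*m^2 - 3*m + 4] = 18*m - 3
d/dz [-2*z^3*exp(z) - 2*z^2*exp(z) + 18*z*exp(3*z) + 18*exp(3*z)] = 2*(-z^3 - 4*z^2 + 27*z*exp(2*z) - 2*z + 36*exp(2*z))*exp(z)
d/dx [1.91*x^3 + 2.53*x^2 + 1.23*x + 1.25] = 5.73*x^2 + 5.06*x + 1.23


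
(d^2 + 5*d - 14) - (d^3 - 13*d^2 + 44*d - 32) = -d^3 + 14*d^2 - 39*d + 18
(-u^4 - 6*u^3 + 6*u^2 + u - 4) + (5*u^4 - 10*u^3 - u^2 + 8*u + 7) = 4*u^4 - 16*u^3 + 5*u^2 + 9*u + 3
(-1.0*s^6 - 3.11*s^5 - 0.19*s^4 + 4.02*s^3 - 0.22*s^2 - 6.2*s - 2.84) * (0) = 0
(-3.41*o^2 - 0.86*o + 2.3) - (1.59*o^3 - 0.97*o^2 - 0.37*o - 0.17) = -1.59*o^3 - 2.44*o^2 - 0.49*o + 2.47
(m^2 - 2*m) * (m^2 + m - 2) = m^4 - m^3 - 4*m^2 + 4*m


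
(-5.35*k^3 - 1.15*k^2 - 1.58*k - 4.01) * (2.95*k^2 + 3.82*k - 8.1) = -15.7825*k^5 - 23.8295*k^4 + 34.281*k^3 - 8.5501*k^2 - 2.5202*k + 32.481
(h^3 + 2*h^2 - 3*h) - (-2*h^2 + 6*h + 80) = h^3 + 4*h^2 - 9*h - 80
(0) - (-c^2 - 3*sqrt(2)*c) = c^2 + 3*sqrt(2)*c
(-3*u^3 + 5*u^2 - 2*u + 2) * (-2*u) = 6*u^4 - 10*u^3 + 4*u^2 - 4*u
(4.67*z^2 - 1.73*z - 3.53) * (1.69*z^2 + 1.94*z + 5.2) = 7.8923*z^4 + 6.1361*z^3 + 14.9621*z^2 - 15.8442*z - 18.356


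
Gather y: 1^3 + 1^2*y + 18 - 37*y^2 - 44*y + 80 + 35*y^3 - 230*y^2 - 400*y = 35*y^3 - 267*y^2 - 443*y + 99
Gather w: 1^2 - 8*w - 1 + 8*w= 0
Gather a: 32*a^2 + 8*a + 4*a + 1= 32*a^2 + 12*a + 1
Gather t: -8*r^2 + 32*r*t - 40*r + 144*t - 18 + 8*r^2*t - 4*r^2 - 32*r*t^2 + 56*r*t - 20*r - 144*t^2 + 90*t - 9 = -12*r^2 - 60*r + t^2*(-32*r - 144) + t*(8*r^2 + 88*r + 234) - 27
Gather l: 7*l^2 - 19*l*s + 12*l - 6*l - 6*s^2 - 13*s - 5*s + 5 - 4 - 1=7*l^2 + l*(6 - 19*s) - 6*s^2 - 18*s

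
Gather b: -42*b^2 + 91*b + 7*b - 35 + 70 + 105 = -42*b^2 + 98*b + 140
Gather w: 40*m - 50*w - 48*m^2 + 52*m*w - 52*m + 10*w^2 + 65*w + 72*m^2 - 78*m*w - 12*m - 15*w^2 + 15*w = 24*m^2 - 24*m - 5*w^2 + w*(30 - 26*m)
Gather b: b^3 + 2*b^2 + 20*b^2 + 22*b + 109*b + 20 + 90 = b^3 + 22*b^2 + 131*b + 110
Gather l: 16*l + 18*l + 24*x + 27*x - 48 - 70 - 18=34*l + 51*x - 136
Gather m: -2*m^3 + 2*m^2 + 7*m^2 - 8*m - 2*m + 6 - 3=-2*m^3 + 9*m^2 - 10*m + 3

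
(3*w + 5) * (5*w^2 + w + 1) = 15*w^3 + 28*w^2 + 8*w + 5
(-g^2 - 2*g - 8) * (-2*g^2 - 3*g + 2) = 2*g^4 + 7*g^3 + 20*g^2 + 20*g - 16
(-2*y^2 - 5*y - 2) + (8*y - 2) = -2*y^2 + 3*y - 4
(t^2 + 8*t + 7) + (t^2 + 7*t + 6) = 2*t^2 + 15*t + 13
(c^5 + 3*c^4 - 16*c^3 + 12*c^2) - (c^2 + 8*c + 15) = c^5 + 3*c^4 - 16*c^3 + 11*c^2 - 8*c - 15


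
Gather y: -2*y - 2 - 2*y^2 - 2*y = -2*y^2 - 4*y - 2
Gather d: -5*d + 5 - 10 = -5*d - 5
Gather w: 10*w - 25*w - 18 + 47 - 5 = 24 - 15*w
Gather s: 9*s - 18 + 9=9*s - 9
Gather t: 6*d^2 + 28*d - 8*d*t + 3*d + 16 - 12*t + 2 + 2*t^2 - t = 6*d^2 + 31*d + 2*t^2 + t*(-8*d - 13) + 18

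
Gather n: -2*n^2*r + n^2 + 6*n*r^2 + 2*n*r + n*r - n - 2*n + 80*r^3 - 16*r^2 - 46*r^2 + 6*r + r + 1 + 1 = n^2*(1 - 2*r) + n*(6*r^2 + 3*r - 3) + 80*r^3 - 62*r^2 + 7*r + 2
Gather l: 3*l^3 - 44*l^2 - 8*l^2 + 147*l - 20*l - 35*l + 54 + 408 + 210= 3*l^3 - 52*l^2 + 92*l + 672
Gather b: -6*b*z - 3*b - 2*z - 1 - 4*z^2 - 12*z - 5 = b*(-6*z - 3) - 4*z^2 - 14*z - 6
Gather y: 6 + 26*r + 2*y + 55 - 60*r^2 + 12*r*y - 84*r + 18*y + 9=-60*r^2 - 58*r + y*(12*r + 20) + 70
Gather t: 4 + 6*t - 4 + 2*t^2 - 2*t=2*t^2 + 4*t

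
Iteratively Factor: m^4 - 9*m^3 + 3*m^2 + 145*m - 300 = (m + 4)*(m^3 - 13*m^2 + 55*m - 75) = (m - 5)*(m + 4)*(m^2 - 8*m + 15) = (m - 5)*(m - 3)*(m + 4)*(m - 5)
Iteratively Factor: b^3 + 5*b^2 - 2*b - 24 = (b - 2)*(b^2 + 7*b + 12) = (b - 2)*(b + 4)*(b + 3)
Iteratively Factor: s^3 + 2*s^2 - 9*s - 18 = (s + 3)*(s^2 - s - 6) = (s - 3)*(s + 3)*(s + 2)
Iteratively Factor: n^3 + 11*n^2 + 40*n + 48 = (n + 4)*(n^2 + 7*n + 12) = (n + 3)*(n + 4)*(n + 4)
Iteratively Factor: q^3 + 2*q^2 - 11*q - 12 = (q + 4)*(q^2 - 2*q - 3) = (q + 1)*(q + 4)*(q - 3)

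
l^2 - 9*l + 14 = (l - 7)*(l - 2)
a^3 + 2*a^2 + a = a*(a + 1)^2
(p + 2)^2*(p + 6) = p^3 + 10*p^2 + 28*p + 24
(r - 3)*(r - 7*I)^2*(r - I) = r^4 - 3*r^3 - 15*I*r^3 - 63*r^2 + 45*I*r^2 + 189*r + 49*I*r - 147*I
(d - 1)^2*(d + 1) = d^3 - d^2 - d + 1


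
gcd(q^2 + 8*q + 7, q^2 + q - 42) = q + 7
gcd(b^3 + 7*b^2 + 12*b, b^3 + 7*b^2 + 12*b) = b^3 + 7*b^2 + 12*b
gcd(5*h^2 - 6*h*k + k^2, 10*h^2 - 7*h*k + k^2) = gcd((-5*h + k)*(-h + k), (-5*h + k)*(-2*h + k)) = 5*h - k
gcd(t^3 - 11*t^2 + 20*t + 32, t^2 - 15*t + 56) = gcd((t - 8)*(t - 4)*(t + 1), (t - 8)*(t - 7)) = t - 8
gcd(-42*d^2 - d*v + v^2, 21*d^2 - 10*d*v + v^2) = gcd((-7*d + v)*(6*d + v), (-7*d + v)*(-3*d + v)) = -7*d + v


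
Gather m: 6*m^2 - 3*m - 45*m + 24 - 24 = 6*m^2 - 48*m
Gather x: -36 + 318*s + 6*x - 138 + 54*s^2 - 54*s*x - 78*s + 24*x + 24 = 54*s^2 + 240*s + x*(30 - 54*s) - 150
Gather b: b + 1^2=b + 1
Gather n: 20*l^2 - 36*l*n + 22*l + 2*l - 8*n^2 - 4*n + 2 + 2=20*l^2 + 24*l - 8*n^2 + n*(-36*l - 4) + 4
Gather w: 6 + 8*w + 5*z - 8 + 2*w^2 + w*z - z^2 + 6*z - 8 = 2*w^2 + w*(z + 8) - z^2 + 11*z - 10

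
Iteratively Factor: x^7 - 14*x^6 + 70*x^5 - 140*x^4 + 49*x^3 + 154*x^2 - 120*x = (x - 4)*(x^6 - 10*x^5 + 30*x^4 - 20*x^3 - 31*x^2 + 30*x) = (x - 5)*(x - 4)*(x^5 - 5*x^4 + 5*x^3 + 5*x^2 - 6*x) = x*(x - 5)*(x - 4)*(x^4 - 5*x^3 + 5*x^2 + 5*x - 6) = x*(x - 5)*(x - 4)*(x - 1)*(x^3 - 4*x^2 + x + 6) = x*(x - 5)*(x - 4)*(x - 2)*(x - 1)*(x^2 - 2*x - 3) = x*(x - 5)*(x - 4)*(x - 3)*(x - 2)*(x - 1)*(x + 1)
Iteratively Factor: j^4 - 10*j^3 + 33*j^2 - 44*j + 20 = (j - 2)*(j^3 - 8*j^2 + 17*j - 10) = (j - 5)*(j - 2)*(j^2 - 3*j + 2) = (j - 5)*(j - 2)^2*(j - 1)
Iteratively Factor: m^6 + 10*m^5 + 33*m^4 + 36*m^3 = (m + 3)*(m^5 + 7*m^4 + 12*m^3) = m*(m + 3)*(m^4 + 7*m^3 + 12*m^2) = m^2*(m + 3)*(m^3 + 7*m^2 + 12*m) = m^2*(m + 3)^2*(m^2 + 4*m) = m^2*(m + 3)^2*(m + 4)*(m)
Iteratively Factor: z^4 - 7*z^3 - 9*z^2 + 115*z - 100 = (z - 5)*(z^3 - 2*z^2 - 19*z + 20) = (z - 5)*(z + 4)*(z^2 - 6*z + 5) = (z - 5)*(z - 1)*(z + 4)*(z - 5)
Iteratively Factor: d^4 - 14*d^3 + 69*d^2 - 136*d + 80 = (d - 4)*(d^3 - 10*d^2 + 29*d - 20) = (d - 5)*(d - 4)*(d^2 - 5*d + 4) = (d - 5)*(d - 4)^2*(d - 1)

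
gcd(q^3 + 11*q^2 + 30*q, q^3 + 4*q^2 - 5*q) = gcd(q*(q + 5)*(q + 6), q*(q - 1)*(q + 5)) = q^2 + 5*q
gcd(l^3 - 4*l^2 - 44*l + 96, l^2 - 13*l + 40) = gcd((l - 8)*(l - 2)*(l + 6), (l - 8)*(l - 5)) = l - 8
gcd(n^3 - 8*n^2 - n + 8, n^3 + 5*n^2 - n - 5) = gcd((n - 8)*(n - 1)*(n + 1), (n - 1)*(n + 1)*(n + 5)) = n^2 - 1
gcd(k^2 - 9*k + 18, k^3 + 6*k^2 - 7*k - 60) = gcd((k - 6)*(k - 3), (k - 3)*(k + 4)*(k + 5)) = k - 3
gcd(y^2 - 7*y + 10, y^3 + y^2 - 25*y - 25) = y - 5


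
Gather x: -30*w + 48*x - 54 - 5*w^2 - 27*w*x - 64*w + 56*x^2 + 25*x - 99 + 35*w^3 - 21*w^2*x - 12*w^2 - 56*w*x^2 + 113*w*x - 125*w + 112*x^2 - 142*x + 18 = 35*w^3 - 17*w^2 - 219*w + x^2*(168 - 56*w) + x*(-21*w^2 + 86*w - 69) - 135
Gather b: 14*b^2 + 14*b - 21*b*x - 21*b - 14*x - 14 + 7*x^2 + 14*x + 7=14*b^2 + b*(-21*x - 7) + 7*x^2 - 7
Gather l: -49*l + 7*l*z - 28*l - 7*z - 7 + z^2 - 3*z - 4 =l*(7*z - 77) + z^2 - 10*z - 11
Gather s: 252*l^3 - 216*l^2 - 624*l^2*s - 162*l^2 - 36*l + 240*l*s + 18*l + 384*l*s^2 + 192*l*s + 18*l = 252*l^3 - 378*l^2 + 384*l*s^2 + s*(-624*l^2 + 432*l)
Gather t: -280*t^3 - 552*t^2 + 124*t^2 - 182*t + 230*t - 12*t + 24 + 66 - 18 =-280*t^3 - 428*t^2 + 36*t + 72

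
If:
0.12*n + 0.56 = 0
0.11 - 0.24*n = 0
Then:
No Solution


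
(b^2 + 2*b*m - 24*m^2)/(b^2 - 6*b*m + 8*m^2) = (b + 6*m)/(b - 2*m)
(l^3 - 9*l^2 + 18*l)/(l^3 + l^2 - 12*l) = (l - 6)/(l + 4)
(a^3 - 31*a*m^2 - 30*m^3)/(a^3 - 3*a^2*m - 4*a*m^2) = (a^2 - a*m - 30*m^2)/(a*(a - 4*m))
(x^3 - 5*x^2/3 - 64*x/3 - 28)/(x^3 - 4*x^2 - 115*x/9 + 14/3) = 3*(x + 2)/(3*x - 1)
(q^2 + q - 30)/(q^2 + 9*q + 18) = (q - 5)/(q + 3)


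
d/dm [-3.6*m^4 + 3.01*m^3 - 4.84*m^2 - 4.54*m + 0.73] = -14.4*m^3 + 9.03*m^2 - 9.68*m - 4.54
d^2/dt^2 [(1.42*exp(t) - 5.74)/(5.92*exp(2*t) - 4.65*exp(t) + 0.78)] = (49.765888*exp(4*t) - 765.575584*exp(3*t) + 434.690208*exp(2*t) - 12.942714*exp(t) - 19.955052)*exp(t)/(207.474688*exp(6*t) - 488.89728*exp(5*t) + 466.024176*exp(4*t) - 229.375665*exp(3*t) + 61.401834*exp(2*t) - 8.48718*exp(t) + 0.474552)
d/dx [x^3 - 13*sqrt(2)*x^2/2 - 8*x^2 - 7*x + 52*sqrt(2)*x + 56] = 3*x^2 - 13*sqrt(2)*x - 16*x - 7 + 52*sqrt(2)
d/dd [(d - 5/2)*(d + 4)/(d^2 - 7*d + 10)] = (-17*d^2 + 80*d - 110)/(2*(d^4 - 14*d^3 + 69*d^2 - 140*d + 100))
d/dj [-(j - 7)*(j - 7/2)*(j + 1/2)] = -3*j^2 + 20*j - 77/4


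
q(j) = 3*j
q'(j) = 3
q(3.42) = 10.26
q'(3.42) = 3.00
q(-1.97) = -5.91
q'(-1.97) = 3.00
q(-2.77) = -8.31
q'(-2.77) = 3.00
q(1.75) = 5.25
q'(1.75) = 3.00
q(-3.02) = -9.06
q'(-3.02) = 3.00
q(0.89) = 2.67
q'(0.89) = 3.00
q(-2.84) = -8.52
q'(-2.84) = 3.00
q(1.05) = 3.15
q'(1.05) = 3.00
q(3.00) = 9.00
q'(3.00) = 3.00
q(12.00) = 36.00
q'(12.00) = 3.00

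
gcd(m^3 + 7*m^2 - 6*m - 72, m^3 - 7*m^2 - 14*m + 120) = m + 4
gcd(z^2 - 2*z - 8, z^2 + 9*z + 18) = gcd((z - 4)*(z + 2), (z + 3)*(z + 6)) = 1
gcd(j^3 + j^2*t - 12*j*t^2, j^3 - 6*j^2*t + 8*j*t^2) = j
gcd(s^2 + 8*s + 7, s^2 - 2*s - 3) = s + 1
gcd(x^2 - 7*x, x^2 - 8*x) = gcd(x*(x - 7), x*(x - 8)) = x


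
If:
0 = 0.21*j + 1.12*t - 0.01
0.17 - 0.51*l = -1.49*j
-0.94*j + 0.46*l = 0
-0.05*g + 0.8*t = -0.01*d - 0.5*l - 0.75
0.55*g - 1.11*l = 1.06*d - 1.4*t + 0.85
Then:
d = 5.06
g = 9.54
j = -0.38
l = -0.78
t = 0.08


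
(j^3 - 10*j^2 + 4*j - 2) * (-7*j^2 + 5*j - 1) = -7*j^5 + 75*j^4 - 79*j^3 + 44*j^2 - 14*j + 2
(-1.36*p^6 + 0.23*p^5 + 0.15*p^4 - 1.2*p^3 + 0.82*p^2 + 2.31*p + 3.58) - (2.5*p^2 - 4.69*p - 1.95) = -1.36*p^6 + 0.23*p^5 + 0.15*p^4 - 1.2*p^3 - 1.68*p^2 + 7.0*p + 5.53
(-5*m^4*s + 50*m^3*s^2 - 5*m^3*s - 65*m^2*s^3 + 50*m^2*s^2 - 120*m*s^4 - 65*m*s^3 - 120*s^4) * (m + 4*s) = -5*m^5*s + 30*m^4*s^2 - 5*m^4*s + 135*m^3*s^3 + 30*m^3*s^2 - 380*m^2*s^4 + 135*m^2*s^3 - 480*m*s^5 - 380*m*s^4 - 480*s^5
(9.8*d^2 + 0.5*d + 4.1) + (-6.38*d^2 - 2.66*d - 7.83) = 3.42*d^2 - 2.16*d - 3.73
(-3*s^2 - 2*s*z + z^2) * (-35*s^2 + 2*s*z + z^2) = 105*s^4 + 64*s^3*z - 42*s^2*z^2 + z^4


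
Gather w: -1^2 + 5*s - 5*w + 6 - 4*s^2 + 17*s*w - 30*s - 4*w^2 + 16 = -4*s^2 - 25*s - 4*w^2 + w*(17*s - 5) + 21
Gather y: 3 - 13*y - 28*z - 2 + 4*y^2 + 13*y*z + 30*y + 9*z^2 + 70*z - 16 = 4*y^2 + y*(13*z + 17) + 9*z^2 + 42*z - 15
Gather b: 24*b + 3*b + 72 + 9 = 27*b + 81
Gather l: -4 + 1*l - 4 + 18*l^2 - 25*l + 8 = 18*l^2 - 24*l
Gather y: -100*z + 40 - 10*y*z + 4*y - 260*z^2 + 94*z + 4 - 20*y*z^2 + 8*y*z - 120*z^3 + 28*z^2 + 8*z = y*(-20*z^2 - 2*z + 4) - 120*z^3 - 232*z^2 + 2*z + 44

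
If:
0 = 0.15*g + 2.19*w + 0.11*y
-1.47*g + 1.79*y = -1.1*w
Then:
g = 1.12256596637414*y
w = -0.127116390390923*y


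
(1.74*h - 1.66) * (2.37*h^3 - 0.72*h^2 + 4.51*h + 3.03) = 4.1238*h^4 - 5.187*h^3 + 9.0426*h^2 - 2.2144*h - 5.0298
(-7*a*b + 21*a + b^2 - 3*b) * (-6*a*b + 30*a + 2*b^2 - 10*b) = 42*a^2*b^2 - 336*a^2*b + 630*a^2 - 20*a*b^3 + 160*a*b^2 - 300*a*b + 2*b^4 - 16*b^3 + 30*b^2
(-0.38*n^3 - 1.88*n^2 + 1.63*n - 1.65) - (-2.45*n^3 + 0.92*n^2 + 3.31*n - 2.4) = 2.07*n^3 - 2.8*n^2 - 1.68*n + 0.75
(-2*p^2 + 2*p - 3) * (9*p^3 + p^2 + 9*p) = -18*p^5 + 16*p^4 - 43*p^3 + 15*p^2 - 27*p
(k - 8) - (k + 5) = -13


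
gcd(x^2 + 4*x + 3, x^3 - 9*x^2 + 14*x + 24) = x + 1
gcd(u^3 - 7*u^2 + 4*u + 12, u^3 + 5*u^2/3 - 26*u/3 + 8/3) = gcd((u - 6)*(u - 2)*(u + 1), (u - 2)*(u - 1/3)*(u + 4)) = u - 2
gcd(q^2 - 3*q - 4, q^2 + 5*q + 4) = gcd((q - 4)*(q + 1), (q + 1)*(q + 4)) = q + 1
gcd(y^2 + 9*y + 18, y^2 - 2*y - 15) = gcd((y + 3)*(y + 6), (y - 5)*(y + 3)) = y + 3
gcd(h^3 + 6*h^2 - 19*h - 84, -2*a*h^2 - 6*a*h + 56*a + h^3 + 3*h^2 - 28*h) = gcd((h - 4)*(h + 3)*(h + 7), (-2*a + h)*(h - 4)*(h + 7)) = h^2 + 3*h - 28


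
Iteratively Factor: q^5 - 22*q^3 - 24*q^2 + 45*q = (q + 3)*(q^4 - 3*q^3 - 13*q^2 + 15*q) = (q - 5)*(q + 3)*(q^3 + 2*q^2 - 3*q) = q*(q - 5)*(q + 3)*(q^2 + 2*q - 3) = q*(q - 5)*(q - 1)*(q + 3)*(q + 3)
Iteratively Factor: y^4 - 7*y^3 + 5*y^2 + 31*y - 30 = (y + 2)*(y^3 - 9*y^2 + 23*y - 15) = (y - 3)*(y + 2)*(y^2 - 6*y + 5) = (y - 5)*(y - 3)*(y + 2)*(y - 1)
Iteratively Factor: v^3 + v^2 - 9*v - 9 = (v - 3)*(v^2 + 4*v + 3) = (v - 3)*(v + 3)*(v + 1)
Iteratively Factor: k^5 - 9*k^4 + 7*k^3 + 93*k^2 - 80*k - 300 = (k + 2)*(k^4 - 11*k^3 + 29*k^2 + 35*k - 150) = (k - 5)*(k + 2)*(k^3 - 6*k^2 - k + 30) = (k - 5)^2*(k + 2)*(k^2 - k - 6) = (k - 5)^2*(k + 2)^2*(k - 3)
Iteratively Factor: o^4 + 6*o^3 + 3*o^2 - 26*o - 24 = (o + 1)*(o^3 + 5*o^2 - 2*o - 24) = (o + 1)*(o + 4)*(o^2 + o - 6) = (o + 1)*(o + 3)*(o + 4)*(o - 2)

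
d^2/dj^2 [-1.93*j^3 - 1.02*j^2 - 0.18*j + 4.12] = -11.58*j - 2.04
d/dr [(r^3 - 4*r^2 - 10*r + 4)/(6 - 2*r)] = (-r^3 + 13*r^2/2 - 12*r - 13)/(r^2 - 6*r + 9)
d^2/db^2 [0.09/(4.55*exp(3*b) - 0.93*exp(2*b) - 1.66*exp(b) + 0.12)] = (0.09*(-27.3*exp(2*b) + 3.72*exp(b) + 3.32)*(-13.65*exp(2*b) + 1.86*exp(b) + 1.66)*exp(b) + (-3.6855*exp(2*b) + 0.3348*exp(b) + 0.1494)*(4.55*exp(3*b) - 0.93*exp(2*b) - 1.66*exp(b) + 0.12))*exp(b)/(4.55*exp(3*b) - 0.93*exp(2*b) - 1.66*exp(b) + 0.12)^3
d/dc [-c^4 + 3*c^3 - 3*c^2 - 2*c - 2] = -4*c^3 + 9*c^2 - 6*c - 2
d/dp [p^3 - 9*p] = 3*p^2 - 9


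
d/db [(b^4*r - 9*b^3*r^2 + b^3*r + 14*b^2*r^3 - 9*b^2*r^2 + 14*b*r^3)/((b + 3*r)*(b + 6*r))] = r*(2*b^5 + 18*b^4*r + b^4 - 90*b^3*r^2 + 18*b^3*r - 360*b^2*r^3 - 41*b^2*r^2 + 504*b*r^4 - 324*b*r^3 + 252*r^4)/(b^4 + 18*b^3*r + 117*b^2*r^2 + 324*b*r^3 + 324*r^4)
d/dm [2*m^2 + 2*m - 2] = 4*m + 2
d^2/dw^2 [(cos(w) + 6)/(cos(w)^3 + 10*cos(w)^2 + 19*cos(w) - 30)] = (-4*sin(w)^4 + 38*sin(w)^2 - 5*cos(w) - 3*cos(3*w) + 8)/((cos(w) - 1)^3*(cos(w) + 5)^3)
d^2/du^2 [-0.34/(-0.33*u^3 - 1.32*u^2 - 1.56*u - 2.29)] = (-(0.6732*u + 0.8976)*(0.33*u^3 + 1.32*u^2 + 1.56*u + 2.29) + 0.34*(0.99*u^2 + 2.64*u + 1.56)*(1.98*u^2 + 5.28*u + 3.12))/(0.33*u^3 + 1.32*u^2 + 1.56*u + 2.29)^3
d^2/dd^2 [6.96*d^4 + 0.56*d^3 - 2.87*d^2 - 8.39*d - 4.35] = 83.52*d^2 + 3.36*d - 5.74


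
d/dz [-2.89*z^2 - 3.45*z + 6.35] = -5.78*z - 3.45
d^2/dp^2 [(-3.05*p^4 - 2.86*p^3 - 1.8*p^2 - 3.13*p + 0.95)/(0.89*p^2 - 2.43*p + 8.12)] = (-4.83181*p^6 + 39.57741*p^5 - 240.31011*p^4 + 957.719082*p^3 - 1992.040374*p^2 - 1008.04239*p - 363.395266)/(0.704969*p^6 - 5.774409*p^5 + 35.061639*p^4 - 119.715651*p^3 + 319.888212*p^2 - 480.661776*p + 535.387328)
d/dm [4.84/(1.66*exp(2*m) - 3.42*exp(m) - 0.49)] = (16.5528 - 16.0688*exp(m))*exp(m)/(-1.66*exp(2*m) + 3.42*exp(m) + 0.49)^2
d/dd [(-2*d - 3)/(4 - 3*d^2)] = 2*(3*d^2 - 3*d*(2*d + 3) - 4)/(3*d^2 - 4)^2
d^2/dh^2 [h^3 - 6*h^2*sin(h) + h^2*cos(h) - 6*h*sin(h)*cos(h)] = 6*h^2*sin(h) - h^2*cos(h) - 4*h*sin(h) + 12*h*sin(2*h) - 24*h*cos(h) + 6*h - 12*sin(h) + 2*cos(h) - 12*cos(2*h)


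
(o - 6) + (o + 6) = 2*o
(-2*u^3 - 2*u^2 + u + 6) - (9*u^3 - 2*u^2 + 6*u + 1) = -11*u^3 - 5*u + 5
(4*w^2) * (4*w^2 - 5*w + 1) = 16*w^4 - 20*w^3 + 4*w^2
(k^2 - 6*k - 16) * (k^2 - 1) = k^4 - 6*k^3 - 17*k^2 + 6*k + 16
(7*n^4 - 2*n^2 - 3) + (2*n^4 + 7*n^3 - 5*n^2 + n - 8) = 9*n^4 + 7*n^3 - 7*n^2 + n - 11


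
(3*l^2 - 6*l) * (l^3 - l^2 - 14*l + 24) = 3*l^5 - 9*l^4 - 36*l^3 + 156*l^2 - 144*l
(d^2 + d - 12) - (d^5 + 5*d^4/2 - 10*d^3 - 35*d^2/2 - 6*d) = -d^5 - 5*d^4/2 + 10*d^3 + 37*d^2/2 + 7*d - 12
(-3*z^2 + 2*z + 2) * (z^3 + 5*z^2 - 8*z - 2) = -3*z^5 - 13*z^4 + 36*z^3 - 20*z - 4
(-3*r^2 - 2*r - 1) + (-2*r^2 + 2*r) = -5*r^2 - 1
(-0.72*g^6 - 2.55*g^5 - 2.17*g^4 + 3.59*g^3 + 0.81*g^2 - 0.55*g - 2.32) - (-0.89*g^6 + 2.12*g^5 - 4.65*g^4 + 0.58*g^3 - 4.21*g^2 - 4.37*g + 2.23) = 0.17*g^6 - 4.67*g^5 + 2.48*g^4 + 3.01*g^3 + 5.02*g^2 + 3.82*g - 4.55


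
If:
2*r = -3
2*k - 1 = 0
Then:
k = 1/2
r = -3/2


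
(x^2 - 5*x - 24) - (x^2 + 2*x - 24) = -7*x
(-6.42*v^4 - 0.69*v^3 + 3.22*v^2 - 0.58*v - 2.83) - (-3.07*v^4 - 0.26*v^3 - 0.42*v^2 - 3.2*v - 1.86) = -3.35*v^4 - 0.43*v^3 + 3.64*v^2 + 2.62*v - 0.97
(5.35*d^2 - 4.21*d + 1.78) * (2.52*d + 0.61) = 13.482*d^3 - 7.3457*d^2 + 1.9175*d + 1.0858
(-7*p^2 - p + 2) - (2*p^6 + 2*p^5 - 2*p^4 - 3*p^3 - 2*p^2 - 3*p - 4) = -2*p^6 - 2*p^5 + 2*p^4 + 3*p^3 - 5*p^2 + 2*p + 6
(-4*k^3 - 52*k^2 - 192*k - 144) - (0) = -4*k^3 - 52*k^2 - 192*k - 144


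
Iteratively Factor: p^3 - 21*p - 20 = (p + 4)*(p^2 - 4*p - 5) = (p + 1)*(p + 4)*(p - 5)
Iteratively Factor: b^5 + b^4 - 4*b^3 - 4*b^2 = (b + 2)*(b^4 - b^3 - 2*b^2) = (b + 1)*(b + 2)*(b^3 - 2*b^2) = b*(b + 1)*(b + 2)*(b^2 - 2*b) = b^2*(b + 1)*(b + 2)*(b - 2)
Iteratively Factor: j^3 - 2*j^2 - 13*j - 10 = (j + 2)*(j^2 - 4*j - 5) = (j + 1)*(j + 2)*(j - 5)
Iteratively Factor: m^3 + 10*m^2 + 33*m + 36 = (m + 3)*(m^2 + 7*m + 12) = (m + 3)*(m + 4)*(m + 3)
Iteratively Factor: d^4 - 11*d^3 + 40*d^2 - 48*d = (d - 4)*(d^3 - 7*d^2 + 12*d) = (d - 4)*(d - 3)*(d^2 - 4*d) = (d - 4)^2*(d - 3)*(d)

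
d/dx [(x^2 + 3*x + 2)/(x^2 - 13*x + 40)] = 2*(-8*x^2 + 38*x + 73)/(x^4 - 26*x^3 + 249*x^2 - 1040*x + 1600)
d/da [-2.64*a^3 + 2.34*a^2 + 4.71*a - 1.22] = -7.92*a^2 + 4.68*a + 4.71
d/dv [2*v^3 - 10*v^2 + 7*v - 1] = 6*v^2 - 20*v + 7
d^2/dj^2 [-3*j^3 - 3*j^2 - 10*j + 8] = -18*j - 6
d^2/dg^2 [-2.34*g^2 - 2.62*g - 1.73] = -4.68000000000000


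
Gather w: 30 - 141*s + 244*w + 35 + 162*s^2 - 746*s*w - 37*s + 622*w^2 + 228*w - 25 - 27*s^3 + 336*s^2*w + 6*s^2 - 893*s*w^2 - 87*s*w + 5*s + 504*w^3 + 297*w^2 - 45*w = -27*s^3 + 168*s^2 - 173*s + 504*w^3 + w^2*(919 - 893*s) + w*(336*s^2 - 833*s + 427) + 40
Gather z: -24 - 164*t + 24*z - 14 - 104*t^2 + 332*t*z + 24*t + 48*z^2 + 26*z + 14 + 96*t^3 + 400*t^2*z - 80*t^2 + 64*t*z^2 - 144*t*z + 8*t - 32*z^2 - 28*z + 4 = 96*t^3 - 184*t^2 - 132*t + z^2*(64*t + 16) + z*(400*t^2 + 188*t + 22) - 20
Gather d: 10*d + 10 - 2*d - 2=8*d + 8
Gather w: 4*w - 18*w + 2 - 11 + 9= -14*w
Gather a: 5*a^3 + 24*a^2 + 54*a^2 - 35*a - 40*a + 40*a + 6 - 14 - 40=5*a^3 + 78*a^2 - 35*a - 48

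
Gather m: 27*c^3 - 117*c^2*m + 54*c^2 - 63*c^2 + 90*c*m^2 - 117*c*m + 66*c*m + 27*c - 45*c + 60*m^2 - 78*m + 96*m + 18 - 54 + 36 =27*c^3 - 9*c^2 - 18*c + m^2*(90*c + 60) + m*(-117*c^2 - 51*c + 18)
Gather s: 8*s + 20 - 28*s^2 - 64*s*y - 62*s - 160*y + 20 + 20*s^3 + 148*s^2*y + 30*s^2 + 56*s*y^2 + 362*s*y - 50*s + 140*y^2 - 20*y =20*s^3 + s^2*(148*y + 2) + s*(56*y^2 + 298*y - 104) + 140*y^2 - 180*y + 40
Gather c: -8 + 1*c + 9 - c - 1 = 0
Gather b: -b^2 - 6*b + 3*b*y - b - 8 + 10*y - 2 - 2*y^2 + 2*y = -b^2 + b*(3*y - 7) - 2*y^2 + 12*y - 10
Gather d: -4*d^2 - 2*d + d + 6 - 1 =-4*d^2 - d + 5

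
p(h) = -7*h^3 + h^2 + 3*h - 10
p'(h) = -21*h^2 + 2*h + 3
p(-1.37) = 5.77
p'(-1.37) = -39.15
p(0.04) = -9.88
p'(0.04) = 3.05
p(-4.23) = 525.01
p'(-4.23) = -381.21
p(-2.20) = 62.78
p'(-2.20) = -103.04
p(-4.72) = 734.20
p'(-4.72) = -474.29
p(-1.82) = 30.05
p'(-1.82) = -70.20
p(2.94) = -170.42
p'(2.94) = -172.64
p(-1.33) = 4.25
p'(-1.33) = -36.81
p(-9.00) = 5147.00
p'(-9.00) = -1716.00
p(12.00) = -11926.00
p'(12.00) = -2997.00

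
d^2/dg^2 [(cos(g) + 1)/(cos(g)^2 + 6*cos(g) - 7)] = (-9*(1 - cos(2*g))^2*cos(g)/4 + (1 - cos(2*g))^2/2 - 56*cos(g) - 48*cos(2*g) - 33*cos(3*g)/2 + cos(5*g)/2 + 120)/((cos(g) - 1)^3*(cos(g) + 7)^3)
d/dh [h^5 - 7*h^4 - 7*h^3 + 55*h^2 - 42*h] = 5*h^4 - 28*h^3 - 21*h^2 + 110*h - 42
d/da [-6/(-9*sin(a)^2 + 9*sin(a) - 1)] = 54*(1 - 2*sin(a))*cos(a)/(9*sin(a)^2 - 9*sin(a) + 1)^2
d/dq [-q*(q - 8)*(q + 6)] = -3*q^2 + 4*q + 48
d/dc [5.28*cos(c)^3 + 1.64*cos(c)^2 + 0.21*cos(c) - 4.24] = (15.84*sin(c)^2 - 3.28*cos(c) - 16.05)*sin(c)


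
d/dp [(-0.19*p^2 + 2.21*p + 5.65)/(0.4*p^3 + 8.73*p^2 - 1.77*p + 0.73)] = (0.076*p^4 - 1.768*p^3 - 25.737*p^2 - 98.9264*p + 11.6138)/(0.16*p^6 + 6.984*p^5 + 74.7969*p^4 - 30.3202*p^3 + 15.8787*p^2 - 2.5842*p + 0.5329)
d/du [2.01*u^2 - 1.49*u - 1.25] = 4.02*u - 1.49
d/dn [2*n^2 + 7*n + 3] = 4*n + 7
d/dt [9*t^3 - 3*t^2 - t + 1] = 27*t^2 - 6*t - 1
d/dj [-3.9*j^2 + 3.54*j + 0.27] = 3.54 - 7.8*j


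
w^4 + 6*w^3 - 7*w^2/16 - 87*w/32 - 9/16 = (w - 3/4)*(w + 1/4)*(w + 1/2)*(w + 6)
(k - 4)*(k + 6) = k^2 + 2*k - 24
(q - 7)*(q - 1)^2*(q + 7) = q^4 - 2*q^3 - 48*q^2 + 98*q - 49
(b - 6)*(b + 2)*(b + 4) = b^3 - 28*b - 48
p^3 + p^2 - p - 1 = (p - 1)*(p + 1)^2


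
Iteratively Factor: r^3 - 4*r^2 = (r - 4)*(r^2) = r*(r - 4)*(r)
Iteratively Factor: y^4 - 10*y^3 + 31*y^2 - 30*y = (y - 3)*(y^3 - 7*y^2 + 10*y) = (y - 3)*(y - 2)*(y^2 - 5*y) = (y - 5)*(y - 3)*(y - 2)*(y)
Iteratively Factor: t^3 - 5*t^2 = (t)*(t^2 - 5*t) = t*(t - 5)*(t)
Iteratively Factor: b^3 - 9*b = (b - 3)*(b^2 + 3*b) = (b - 3)*(b + 3)*(b)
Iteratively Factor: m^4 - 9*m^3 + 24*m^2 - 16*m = (m - 4)*(m^3 - 5*m^2 + 4*m) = (m - 4)^2*(m^2 - m) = (m - 4)^2*(m - 1)*(m)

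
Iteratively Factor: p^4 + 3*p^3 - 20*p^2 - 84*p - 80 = (p + 4)*(p^3 - p^2 - 16*p - 20) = (p + 2)*(p + 4)*(p^2 - 3*p - 10) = (p - 5)*(p + 2)*(p + 4)*(p + 2)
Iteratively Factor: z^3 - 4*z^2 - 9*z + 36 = (z - 4)*(z^2 - 9) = (z - 4)*(z - 3)*(z + 3)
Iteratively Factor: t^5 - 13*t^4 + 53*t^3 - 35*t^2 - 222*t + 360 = (t - 3)*(t^4 - 10*t^3 + 23*t^2 + 34*t - 120) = (t - 3)^2*(t^3 - 7*t^2 + 2*t + 40) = (t - 3)^2*(t + 2)*(t^2 - 9*t + 20) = (t - 4)*(t - 3)^2*(t + 2)*(t - 5)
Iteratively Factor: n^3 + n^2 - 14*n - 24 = (n + 2)*(n^2 - n - 12) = (n + 2)*(n + 3)*(n - 4)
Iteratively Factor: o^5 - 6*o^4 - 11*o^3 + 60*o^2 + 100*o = (o - 5)*(o^4 - o^3 - 16*o^2 - 20*o) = o*(o - 5)*(o^3 - o^2 - 16*o - 20) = o*(o - 5)*(o + 2)*(o^2 - 3*o - 10) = o*(o - 5)*(o + 2)^2*(o - 5)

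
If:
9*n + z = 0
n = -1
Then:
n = -1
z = 9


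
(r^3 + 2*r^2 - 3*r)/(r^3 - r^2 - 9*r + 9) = r/(r - 3)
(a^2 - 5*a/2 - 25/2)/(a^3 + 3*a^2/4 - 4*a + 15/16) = 8*(a - 5)/(8*a^2 - 14*a + 3)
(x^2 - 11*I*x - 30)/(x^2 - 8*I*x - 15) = (x - 6*I)/(x - 3*I)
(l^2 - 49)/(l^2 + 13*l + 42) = (l - 7)/(l + 6)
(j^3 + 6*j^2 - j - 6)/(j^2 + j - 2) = (j^2 + 7*j + 6)/(j + 2)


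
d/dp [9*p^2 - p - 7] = 18*p - 1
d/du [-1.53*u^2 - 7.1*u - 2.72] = -3.06*u - 7.1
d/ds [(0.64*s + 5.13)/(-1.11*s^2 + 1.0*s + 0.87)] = (0.7104*s^2 + 11.3886*s - 4.5732)/(1.2321*s^4 - 2.22*s^3 - 0.9314*s^2 + 1.74*s + 0.7569)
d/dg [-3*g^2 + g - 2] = 1 - 6*g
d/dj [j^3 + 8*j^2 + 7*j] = 3*j^2 + 16*j + 7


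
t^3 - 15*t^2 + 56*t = t*(t - 8)*(t - 7)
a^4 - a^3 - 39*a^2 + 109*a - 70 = (a - 5)*(a - 2)*(a - 1)*(a + 7)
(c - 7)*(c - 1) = c^2 - 8*c + 7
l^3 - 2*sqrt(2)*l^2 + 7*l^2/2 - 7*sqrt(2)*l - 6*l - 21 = (l + 7/2)*(l - 3*sqrt(2))*(l + sqrt(2))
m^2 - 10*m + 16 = (m - 8)*(m - 2)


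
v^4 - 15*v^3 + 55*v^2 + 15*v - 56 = (v - 8)*(v - 7)*(v - 1)*(v + 1)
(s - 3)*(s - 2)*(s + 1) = s^3 - 4*s^2 + s + 6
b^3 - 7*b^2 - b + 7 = (b - 7)*(b - 1)*(b + 1)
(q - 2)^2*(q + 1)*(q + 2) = q^4 - q^3 - 6*q^2 + 4*q + 8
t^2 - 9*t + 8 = (t - 8)*(t - 1)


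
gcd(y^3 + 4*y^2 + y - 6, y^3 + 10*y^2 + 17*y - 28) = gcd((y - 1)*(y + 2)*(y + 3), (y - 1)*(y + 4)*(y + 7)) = y - 1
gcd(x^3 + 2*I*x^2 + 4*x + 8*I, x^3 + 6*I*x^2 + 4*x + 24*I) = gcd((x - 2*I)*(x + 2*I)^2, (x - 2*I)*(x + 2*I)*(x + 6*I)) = x^2 + 4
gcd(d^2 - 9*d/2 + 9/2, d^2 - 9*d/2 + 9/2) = d^2 - 9*d/2 + 9/2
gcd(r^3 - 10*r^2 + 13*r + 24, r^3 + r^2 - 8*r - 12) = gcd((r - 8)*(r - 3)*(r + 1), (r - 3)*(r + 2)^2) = r - 3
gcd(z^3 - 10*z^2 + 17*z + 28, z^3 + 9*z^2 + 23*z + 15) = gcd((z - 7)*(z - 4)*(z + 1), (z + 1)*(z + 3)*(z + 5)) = z + 1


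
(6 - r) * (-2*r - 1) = 2*r^2 - 11*r - 6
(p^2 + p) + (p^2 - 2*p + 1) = 2*p^2 - p + 1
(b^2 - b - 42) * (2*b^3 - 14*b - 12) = 2*b^5 - 2*b^4 - 98*b^3 + 2*b^2 + 600*b + 504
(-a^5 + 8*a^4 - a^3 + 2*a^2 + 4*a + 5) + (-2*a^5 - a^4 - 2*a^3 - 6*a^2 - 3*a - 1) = -3*a^5 + 7*a^4 - 3*a^3 - 4*a^2 + a + 4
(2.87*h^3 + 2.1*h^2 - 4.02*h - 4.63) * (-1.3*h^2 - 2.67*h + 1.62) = -3.731*h^5 - 10.3929*h^4 + 4.2684*h^3 + 20.1544*h^2 + 5.8497*h - 7.5006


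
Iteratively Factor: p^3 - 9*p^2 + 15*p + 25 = (p + 1)*(p^2 - 10*p + 25) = (p - 5)*(p + 1)*(p - 5)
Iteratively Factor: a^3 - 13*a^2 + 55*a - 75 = (a - 5)*(a^2 - 8*a + 15) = (a - 5)*(a - 3)*(a - 5)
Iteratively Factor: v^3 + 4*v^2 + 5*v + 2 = (v + 1)*(v^2 + 3*v + 2) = (v + 1)^2*(v + 2)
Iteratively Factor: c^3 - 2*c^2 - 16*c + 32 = (c - 4)*(c^2 + 2*c - 8) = (c - 4)*(c + 4)*(c - 2)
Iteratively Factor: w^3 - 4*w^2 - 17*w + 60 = (w - 3)*(w^2 - w - 20) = (w - 5)*(w - 3)*(w + 4)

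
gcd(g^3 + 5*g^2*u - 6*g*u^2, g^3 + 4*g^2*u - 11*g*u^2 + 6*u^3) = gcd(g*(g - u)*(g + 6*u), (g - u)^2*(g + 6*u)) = -g^2 - 5*g*u + 6*u^2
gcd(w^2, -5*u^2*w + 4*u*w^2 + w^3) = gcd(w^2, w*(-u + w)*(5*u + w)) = w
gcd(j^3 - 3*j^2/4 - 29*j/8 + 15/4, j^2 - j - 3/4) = j - 3/2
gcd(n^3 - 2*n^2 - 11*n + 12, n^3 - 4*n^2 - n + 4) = n^2 - 5*n + 4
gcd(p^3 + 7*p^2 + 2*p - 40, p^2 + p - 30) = 1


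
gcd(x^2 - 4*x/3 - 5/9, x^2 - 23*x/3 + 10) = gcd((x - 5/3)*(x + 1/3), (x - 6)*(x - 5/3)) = x - 5/3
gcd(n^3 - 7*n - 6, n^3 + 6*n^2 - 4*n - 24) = n + 2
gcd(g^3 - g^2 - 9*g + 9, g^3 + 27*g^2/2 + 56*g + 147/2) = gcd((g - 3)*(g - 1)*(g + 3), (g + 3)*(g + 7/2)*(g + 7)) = g + 3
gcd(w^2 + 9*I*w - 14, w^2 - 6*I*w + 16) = w + 2*I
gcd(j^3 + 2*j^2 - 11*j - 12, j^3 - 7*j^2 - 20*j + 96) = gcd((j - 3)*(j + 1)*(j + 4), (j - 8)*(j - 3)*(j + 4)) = j^2 + j - 12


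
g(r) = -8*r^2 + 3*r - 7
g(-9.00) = -682.00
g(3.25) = -81.75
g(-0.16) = -7.68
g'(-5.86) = 96.76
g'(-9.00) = 147.00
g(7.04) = -382.37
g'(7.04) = -109.64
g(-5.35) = -252.03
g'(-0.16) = 5.56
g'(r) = 3 - 16*r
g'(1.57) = -22.12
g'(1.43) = -19.88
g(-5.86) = -299.30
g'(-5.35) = 88.60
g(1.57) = -22.01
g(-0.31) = -8.70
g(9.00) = -628.00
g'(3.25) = -49.00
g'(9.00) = -141.00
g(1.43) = -19.07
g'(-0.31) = 7.96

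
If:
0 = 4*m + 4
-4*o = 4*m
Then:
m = -1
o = 1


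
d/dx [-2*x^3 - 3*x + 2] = -6*x^2 - 3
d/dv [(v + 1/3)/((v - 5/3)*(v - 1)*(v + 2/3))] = 3*(-54*v^3 + 27*v^2 + 36*v + 31)/(81*v^6 - 324*v^5 + 306*v^4 + 216*v^3 - 359*v^2 - 20*v + 100)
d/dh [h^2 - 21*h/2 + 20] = 2*h - 21/2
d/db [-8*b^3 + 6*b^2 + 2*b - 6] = -24*b^2 + 12*b + 2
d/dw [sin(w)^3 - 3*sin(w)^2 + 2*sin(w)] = (3*sin(w)^2 - 6*sin(w) + 2)*cos(w)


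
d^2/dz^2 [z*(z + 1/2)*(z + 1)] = 6*z + 3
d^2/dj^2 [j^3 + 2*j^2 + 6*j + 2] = 6*j + 4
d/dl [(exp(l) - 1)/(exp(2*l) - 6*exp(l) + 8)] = (2*(1 - exp(l))*(exp(l) - 3) + exp(2*l) - 6*exp(l) + 8)*exp(l)/(exp(2*l) - 6*exp(l) + 8)^2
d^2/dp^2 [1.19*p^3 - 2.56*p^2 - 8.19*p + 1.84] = 7.14*p - 5.12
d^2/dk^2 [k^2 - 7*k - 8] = 2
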